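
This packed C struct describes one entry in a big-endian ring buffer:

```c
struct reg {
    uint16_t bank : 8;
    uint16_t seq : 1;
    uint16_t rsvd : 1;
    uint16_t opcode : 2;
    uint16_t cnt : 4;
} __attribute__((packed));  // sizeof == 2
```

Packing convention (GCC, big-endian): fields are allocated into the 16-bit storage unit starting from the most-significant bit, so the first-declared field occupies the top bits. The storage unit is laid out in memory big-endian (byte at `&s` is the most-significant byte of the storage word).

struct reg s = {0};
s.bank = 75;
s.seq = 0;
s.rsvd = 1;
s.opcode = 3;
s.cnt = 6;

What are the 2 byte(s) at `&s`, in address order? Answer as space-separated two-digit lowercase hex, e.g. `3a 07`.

4b 76

[8+:8] bank=75 & 0xff = 0x4b; word=0x4b00
[7+:1] seq=0 & 0x1 = 0x0; word=0x4b00
[6+:1] rsvd=1 & 0x1 = 0x1; word=0x4b40
[4+:2] opcode=3 & 0x3 = 0x3; word=0x4b70
[0+:4] cnt=6 & 0xf = 0x6; word=0x4b76
word = 0x4b76 → big-endian bytes:
  [0]=0x4b  [1]=0x76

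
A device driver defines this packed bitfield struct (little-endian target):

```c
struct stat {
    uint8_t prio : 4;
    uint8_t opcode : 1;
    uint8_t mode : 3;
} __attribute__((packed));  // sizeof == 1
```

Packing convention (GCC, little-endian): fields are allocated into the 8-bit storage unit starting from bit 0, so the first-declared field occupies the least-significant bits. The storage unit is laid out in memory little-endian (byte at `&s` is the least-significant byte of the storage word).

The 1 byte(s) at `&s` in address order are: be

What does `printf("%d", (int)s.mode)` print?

[0]=0xbe (little-endian) → word 0xbe
prio:4 @ bit 0 → (0xbe>>0)&0xf = 0xe
opcode:1 @ bit 4 → (0xbe>>4)&0x1 = 0x1
mode:3 @ bit 5 → (0xbe>>5)&0x7 = 0x5  ←

5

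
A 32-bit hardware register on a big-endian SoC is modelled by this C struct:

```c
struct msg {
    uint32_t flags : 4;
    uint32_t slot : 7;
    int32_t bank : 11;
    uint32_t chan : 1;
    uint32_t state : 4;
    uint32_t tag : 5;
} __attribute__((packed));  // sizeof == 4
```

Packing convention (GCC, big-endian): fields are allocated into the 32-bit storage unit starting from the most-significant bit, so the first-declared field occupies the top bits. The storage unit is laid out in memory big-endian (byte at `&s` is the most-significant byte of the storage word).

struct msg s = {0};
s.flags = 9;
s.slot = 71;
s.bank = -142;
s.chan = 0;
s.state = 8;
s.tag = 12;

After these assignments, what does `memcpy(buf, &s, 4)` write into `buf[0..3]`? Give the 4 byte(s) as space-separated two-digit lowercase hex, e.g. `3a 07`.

98 fd c9 0c

flags:4 = 9 → 0x9 << 28 → word 0x90000000
slot:7 = 71 → 0x47 << 21 → word 0x98e00000
bank:11 = -142 → 0x772 << 10 → word 0x98fdc800
chan:1 = 0 → 0x0 << 9 → word 0x98fdc800
state:4 = 8 → 0x8 << 5 → word 0x98fdc900
tag:5 = 12 → 0xc << 0 → word 0x98fdc90c
word = 0x98fdc90c → big-endian bytes:
  [0]=0x98  [1]=0xfd  [2]=0xc9  [3]=0x0c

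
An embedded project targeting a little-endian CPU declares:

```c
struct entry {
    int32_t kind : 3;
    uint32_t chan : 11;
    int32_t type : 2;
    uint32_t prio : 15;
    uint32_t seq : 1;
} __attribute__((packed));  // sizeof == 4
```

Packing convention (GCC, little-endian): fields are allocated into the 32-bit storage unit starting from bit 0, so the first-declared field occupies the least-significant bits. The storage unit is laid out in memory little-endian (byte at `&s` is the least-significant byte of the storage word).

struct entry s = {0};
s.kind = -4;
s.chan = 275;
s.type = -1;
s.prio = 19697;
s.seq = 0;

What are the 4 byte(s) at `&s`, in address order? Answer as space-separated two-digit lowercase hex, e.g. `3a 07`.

9c c8 f1 4c

kind (3b) val=-4 bits=0x4 at bit 0: 0x00000004
chan (11b) val=275 bits=0x113 at bit 3: 0x0000089c
type (2b) val=-1 bits=0x3 at bit 14: 0x0000c89c
prio (15b) val=19697 bits=0x4cf1 at bit 16: 0x4cf1c89c
seq (1b) val=0 bits=0x0 at bit 31: 0x4cf1c89c
word = 0x4cf1c89c → little-endian bytes:
  [0]=0x9c  [1]=0xc8  [2]=0xf1  [3]=0x4c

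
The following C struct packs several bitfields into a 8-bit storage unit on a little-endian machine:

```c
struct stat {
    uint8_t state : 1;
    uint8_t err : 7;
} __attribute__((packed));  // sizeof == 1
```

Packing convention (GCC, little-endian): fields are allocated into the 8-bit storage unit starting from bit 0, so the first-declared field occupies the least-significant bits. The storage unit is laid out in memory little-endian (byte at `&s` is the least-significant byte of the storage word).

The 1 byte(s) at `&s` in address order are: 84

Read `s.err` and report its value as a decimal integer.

66

[0]=0x84 (little-endian) → word 0x84
state:1 @ bit 0 → (0x84>>0)&0x1 = 0x0
err:7 @ bit 1 → (0x84>>1)&0x7f = 0x42  ←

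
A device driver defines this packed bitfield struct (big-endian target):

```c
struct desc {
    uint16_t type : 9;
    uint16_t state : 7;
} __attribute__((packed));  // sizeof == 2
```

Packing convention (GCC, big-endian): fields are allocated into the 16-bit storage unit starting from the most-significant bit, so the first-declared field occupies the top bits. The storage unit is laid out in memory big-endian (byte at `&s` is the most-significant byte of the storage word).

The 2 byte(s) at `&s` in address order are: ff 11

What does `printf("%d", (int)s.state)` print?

17

[0]=0xff [1]=0x11 (big-endian) → word 0xff11
type [7+:9] = (word>>7) & 0x1ff = 510
state [0+:7] = (word>>0) & 0x7f = 17  ←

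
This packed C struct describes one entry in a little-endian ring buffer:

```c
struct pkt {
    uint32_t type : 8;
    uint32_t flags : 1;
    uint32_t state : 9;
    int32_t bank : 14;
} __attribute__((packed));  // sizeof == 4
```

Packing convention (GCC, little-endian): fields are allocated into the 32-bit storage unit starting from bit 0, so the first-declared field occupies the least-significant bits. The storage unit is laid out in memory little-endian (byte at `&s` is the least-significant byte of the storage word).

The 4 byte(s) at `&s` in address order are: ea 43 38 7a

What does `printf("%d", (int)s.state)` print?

[0]=0xea [1]=0x43 [2]=0x38 [3]=0x7a (little-endian) → word 0x7a3843ea
type [0+:8] = (word>>0) & 0xff = 234
flags [8+:1] = (word>>8) & 0x1 = 1
state [9+:9] = (word>>9) & 0x1ff = 33  ←
bank [18+:14] = (word>>18) & 0x3fff = 7822

33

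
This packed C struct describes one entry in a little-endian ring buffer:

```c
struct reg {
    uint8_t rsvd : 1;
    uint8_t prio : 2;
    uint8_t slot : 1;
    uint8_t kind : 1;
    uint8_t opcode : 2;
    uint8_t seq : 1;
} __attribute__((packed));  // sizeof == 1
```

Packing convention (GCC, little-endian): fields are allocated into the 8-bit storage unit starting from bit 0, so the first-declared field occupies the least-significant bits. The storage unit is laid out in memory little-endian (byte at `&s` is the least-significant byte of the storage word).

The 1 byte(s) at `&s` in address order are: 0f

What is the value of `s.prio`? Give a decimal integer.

3

[0]=0x0f (little-endian) → word 0x0f
rsvd [0+:1] = (word>>0) & 0x1 = 1
prio [1+:2] = (word>>1) & 0x3 = 3  ←
slot [3+:1] = (word>>3) & 0x1 = 1
kind [4+:1] = (word>>4) & 0x1 = 0
opcode [5+:2] = (word>>5) & 0x3 = 0
seq [7+:1] = (word>>7) & 0x1 = 0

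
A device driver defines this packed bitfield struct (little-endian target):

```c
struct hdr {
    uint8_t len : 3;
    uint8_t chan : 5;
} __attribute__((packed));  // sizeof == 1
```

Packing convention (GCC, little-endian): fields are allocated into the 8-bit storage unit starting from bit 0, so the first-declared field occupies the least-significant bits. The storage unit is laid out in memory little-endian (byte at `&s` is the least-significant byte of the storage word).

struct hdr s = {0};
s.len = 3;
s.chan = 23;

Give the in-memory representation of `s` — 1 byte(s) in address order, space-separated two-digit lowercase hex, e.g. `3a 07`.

[0+:3] len=3 & 0x7 = 0x3; word=0x03
[3+:5] chan=23 & 0x1f = 0x17; word=0xbb
word = 0xbb → little-endian bytes:
  [0]=0xbb

bb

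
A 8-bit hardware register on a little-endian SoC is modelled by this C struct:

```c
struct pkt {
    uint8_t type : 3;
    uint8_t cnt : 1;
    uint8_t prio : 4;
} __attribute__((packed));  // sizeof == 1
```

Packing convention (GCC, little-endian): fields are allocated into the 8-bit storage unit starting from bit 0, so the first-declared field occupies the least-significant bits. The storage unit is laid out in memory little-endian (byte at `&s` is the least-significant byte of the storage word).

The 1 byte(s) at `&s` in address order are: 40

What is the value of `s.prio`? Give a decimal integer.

[0]=0x40 (little-endian) → word 0x40
type [0+:3] = (word>>0) & 0x7 = 0
cnt [3+:1] = (word>>3) & 0x1 = 0
prio [4+:4] = (word>>4) & 0xf = 4  ←

4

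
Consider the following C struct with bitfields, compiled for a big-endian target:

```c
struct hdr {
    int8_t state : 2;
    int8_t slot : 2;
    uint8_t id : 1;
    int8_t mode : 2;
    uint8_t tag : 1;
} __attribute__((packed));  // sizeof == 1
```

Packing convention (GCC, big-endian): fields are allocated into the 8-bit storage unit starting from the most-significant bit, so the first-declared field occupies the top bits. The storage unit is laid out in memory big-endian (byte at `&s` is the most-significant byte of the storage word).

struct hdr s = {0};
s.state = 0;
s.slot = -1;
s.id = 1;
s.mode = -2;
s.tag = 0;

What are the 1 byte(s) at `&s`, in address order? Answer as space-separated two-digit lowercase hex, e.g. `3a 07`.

3c

state:2 = 0 → 0x0 << 6 → word 0x00
slot:2 = -1 → 0x3 << 4 → word 0x30
id:1 = 1 → 0x1 << 3 → word 0x38
mode:2 = -2 → 0x2 << 1 → word 0x3c
tag:1 = 0 → 0x0 << 0 → word 0x3c
word = 0x3c → big-endian bytes:
  [0]=0x3c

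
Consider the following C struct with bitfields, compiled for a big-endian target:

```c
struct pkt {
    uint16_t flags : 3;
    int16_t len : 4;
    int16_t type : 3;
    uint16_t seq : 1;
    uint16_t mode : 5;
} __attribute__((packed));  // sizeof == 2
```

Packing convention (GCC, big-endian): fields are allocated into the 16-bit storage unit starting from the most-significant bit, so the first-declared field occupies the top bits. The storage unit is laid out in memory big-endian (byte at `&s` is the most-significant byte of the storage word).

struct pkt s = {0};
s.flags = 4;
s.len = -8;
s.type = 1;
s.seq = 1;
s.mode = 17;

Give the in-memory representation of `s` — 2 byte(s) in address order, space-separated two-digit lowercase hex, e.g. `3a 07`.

flags:3 = 4 → 0x4 << 13 → word 0x8000
len:4 = -8 → 0x8 << 9 → word 0x9000
type:3 = 1 → 0x1 << 6 → word 0x9040
seq:1 = 1 → 0x1 << 5 → word 0x9060
mode:5 = 17 → 0x11 << 0 → word 0x9071
word = 0x9071 → big-endian bytes:
  [0]=0x90  [1]=0x71

90 71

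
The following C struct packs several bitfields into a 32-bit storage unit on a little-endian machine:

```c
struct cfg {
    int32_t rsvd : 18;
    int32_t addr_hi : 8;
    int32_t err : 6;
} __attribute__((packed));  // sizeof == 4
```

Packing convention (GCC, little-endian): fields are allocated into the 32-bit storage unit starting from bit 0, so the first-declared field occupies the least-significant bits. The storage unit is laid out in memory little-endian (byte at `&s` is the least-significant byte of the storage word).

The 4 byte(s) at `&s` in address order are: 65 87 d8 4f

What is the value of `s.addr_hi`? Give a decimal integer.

-10

[0]=0x65 [1]=0x87 [2]=0xd8 [3]=0x4f (little-endian) → word 0x4fd88765
rsvd:18 @ bit 0 → (0x4fd88765>>0)&0x3ffff = 0x8765
addr_hi:8 @ bit 18 → (0x4fd88765>>18)&0xff = 0xf6  ←
err:6 @ bit 26 → (0x4fd88765>>26)&0x3f = 0x13
addr_hi signed 8b, MSB=1: 246 - 256 = -10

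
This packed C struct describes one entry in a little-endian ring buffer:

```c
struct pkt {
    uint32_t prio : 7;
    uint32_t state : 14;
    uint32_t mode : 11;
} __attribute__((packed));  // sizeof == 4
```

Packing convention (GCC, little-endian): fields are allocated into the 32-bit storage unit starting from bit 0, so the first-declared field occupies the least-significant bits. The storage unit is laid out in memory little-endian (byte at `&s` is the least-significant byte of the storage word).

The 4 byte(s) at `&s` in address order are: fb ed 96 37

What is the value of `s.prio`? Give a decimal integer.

[0]=0xfb [1]=0xed [2]=0x96 [3]=0x37 (little-endian) → word 0x3796edfb
prio:7 @ bit 0 → (0x3796edfb>>0)&0x7f = 0x7b  ←
state:14 @ bit 7 → (0x3796edfb>>7)&0x3fff = 0x2ddb
mode:11 @ bit 21 → (0x3796edfb>>21)&0x7ff = 0x1bc

123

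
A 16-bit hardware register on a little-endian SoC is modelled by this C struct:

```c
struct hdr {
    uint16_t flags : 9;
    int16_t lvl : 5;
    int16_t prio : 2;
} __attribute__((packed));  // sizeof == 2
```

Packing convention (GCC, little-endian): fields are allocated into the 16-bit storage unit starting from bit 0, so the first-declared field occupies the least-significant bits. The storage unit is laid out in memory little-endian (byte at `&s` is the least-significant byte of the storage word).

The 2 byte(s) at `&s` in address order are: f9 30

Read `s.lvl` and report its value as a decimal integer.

[0]=0xf9 [1]=0x30 (little-endian) → word 0x30f9
flags:9 @ bit 0 → (0x30f9>>0)&0x1ff = 0xf9
lvl:5 @ bit 9 → (0x30f9>>9)&0x1f = 0x18  ←
prio:2 @ bit 14 → (0x30f9>>14)&0x3 = 0x0
lvl signed 5b, MSB=1: 24 - 32 = -8

-8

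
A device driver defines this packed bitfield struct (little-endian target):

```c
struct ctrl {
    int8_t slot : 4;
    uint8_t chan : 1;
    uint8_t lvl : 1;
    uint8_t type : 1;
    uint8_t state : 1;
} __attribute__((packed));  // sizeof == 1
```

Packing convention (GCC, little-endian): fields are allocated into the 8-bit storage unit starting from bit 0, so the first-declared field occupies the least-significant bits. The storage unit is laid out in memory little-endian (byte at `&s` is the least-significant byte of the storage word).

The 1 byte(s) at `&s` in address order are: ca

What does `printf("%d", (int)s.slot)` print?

-6

[0]=0xca (little-endian) → word 0xca
slot [0+:4] = (word>>0) & 0xf = 10  ←
chan [4+:1] = (word>>4) & 0x1 = 0
lvl [5+:1] = (word>>5) & 0x1 = 0
type [6+:1] = (word>>6) & 0x1 = 1
state [7+:1] = (word>>7) & 0x1 = 1
slot signed 4b, MSB=1: 10 - 16 = -6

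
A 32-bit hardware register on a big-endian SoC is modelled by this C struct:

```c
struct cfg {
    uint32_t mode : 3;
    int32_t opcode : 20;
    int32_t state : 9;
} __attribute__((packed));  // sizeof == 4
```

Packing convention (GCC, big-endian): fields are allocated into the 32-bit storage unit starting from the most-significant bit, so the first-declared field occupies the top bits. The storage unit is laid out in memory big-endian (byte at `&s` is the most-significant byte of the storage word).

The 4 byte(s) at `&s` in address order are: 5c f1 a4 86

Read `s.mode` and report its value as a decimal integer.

[0]=0x5c [1]=0xf1 [2]=0xa4 [3]=0x86 (big-endian) → word 0x5cf1a486
mode:3 @ bit 29 → (0x5cf1a486>>29)&0x7 = 0x2  ←
opcode:20 @ bit 9 → (0x5cf1a486>>9)&0xfffff = 0xe78d2
state:9 @ bit 0 → (0x5cf1a486>>0)&0x1ff = 0x86

2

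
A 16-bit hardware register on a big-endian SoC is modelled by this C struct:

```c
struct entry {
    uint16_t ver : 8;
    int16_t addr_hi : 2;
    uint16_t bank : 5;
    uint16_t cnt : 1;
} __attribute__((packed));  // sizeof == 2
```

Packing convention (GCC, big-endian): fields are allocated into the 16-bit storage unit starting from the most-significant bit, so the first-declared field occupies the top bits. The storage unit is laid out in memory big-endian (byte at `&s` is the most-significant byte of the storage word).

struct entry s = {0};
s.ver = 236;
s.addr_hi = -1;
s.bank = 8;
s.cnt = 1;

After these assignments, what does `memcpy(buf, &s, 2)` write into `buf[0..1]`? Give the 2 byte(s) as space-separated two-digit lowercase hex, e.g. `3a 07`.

[8+:8] ver=236 & 0xff = 0xec; word=0xec00
[6+:2] addr_hi=-1 & 0x3 = 0x3; word=0xecc0
[1+:5] bank=8 & 0x1f = 0x8; word=0xecd0
[0+:1] cnt=1 & 0x1 = 0x1; word=0xecd1
word = 0xecd1 → big-endian bytes:
  [0]=0xec  [1]=0xd1

ec d1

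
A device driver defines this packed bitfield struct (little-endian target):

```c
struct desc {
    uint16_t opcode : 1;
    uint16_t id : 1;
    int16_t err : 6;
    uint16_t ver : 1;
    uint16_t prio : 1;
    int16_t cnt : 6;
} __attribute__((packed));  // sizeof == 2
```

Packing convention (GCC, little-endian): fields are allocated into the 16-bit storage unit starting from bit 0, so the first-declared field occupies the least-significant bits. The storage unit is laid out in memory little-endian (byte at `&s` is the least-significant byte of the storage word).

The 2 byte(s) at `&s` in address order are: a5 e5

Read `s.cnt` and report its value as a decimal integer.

-7

[0]=0xa5 [1]=0xe5 (little-endian) → word 0xe5a5
opcode [0+:1] = (word>>0) & 0x1 = 1
id [1+:1] = (word>>1) & 0x1 = 0
err [2+:6] = (word>>2) & 0x3f = 41
ver [8+:1] = (word>>8) & 0x1 = 1
prio [9+:1] = (word>>9) & 0x1 = 0
cnt [10+:6] = (word>>10) & 0x3f = 57  ←
cnt signed 6b, MSB=1: 57 - 64 = -7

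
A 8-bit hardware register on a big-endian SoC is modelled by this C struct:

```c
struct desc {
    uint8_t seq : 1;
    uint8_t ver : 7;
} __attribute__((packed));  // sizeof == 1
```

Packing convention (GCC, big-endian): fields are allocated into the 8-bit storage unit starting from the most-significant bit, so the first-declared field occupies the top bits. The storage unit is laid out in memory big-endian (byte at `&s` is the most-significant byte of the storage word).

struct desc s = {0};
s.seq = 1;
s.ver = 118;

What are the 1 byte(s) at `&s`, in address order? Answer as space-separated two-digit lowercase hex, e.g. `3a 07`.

[7+:1] seq=1 & 0x1 = 0x1; word=0x80
[0+:7] ver=118 & 0x7f = 0x76; word=0xf6
word = 0xf6 → big-endian bytes:
  [0]=0xf6

f6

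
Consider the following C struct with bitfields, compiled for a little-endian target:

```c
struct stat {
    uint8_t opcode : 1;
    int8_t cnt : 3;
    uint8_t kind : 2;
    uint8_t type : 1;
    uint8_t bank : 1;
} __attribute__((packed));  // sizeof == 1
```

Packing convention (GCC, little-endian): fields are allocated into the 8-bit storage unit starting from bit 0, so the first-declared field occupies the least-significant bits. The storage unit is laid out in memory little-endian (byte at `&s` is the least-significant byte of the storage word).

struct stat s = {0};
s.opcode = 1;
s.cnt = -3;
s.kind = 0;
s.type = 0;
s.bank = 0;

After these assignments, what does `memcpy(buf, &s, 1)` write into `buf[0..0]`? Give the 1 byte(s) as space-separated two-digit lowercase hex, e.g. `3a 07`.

[0+:1] opcode=1 & 0x1 = 0x1; word=0x01
[1+:3] cnt=-3 & 0x7 = 0x5; word=0x0b
[4+:2] kind=0 & 0x3 = 0x0; word=0x0b
[6+:1] type=0 & 0x1 = 0x0; word=0x0b
[7+:1] bank=0 & 0x1 = 0x0; word=0x0b
word = 0x0b → little-endian bytes:
  [0]=0x0b

0b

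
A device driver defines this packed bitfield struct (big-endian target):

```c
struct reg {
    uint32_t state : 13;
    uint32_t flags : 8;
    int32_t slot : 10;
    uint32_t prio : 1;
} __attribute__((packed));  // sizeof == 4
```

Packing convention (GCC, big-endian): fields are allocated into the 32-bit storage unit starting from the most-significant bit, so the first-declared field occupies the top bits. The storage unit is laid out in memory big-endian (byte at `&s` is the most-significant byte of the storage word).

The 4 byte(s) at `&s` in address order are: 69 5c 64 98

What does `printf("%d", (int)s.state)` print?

3371

[0]=0x69 [1]=0x5c [2]=0x64 [3]=0x98 (big-endian) → word 0x695c6498
state [19+:13] = (word>>19) & 0x1fff = 3371  ←
flags [11+:8] = (word>>11) & 0xff = 140
slot [1+:10] = (word>>1) & 0x3ff = 588
prio [0+:1] = (word>>0) & 0x1 = 0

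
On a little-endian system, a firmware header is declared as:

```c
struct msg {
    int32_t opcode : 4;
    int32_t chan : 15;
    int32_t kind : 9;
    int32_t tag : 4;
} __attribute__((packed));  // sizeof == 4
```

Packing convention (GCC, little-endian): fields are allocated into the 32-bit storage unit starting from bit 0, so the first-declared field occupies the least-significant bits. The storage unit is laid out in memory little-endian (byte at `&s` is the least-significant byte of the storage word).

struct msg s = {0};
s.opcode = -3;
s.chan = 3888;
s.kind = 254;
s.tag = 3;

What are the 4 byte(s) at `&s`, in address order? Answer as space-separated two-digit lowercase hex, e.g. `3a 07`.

[0+:4] opcode=-3 & 0xf = 0xd; word=0x0000000d
[4+:15] chan=3888 & 0x7fff = 0xf30; word=0x0000f30d
[19+:9] kind=254 & 0x1ff = 0xfe; word=0x07f0f30d
[28+:4] tag=3 & 0xf = 0x3; word=0x37f0f30d
word = 0x37f0f30d → little-endian bytes:
  [0]=0x0d  [1]=0xf3  [2]=0xf0  [3]=0x37

0d f3 f0 37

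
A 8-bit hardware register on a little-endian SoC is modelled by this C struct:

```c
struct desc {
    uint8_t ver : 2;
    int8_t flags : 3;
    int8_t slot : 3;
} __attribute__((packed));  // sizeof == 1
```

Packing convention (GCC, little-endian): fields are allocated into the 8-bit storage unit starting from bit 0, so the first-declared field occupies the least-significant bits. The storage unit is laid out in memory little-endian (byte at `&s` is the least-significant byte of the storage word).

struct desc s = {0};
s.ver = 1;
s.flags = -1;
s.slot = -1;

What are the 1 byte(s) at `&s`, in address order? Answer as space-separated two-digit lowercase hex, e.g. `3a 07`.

fd

ver:2 = 1 → 0x1 << 0 → word 0x01
flags:3 = -1 → 0x7 << 2 → word 0x1d
slot:3 = -1 → 0x7 << 5 → word 0xfd
word = 0xfd → little-endian bytes:
  [0]=0xfd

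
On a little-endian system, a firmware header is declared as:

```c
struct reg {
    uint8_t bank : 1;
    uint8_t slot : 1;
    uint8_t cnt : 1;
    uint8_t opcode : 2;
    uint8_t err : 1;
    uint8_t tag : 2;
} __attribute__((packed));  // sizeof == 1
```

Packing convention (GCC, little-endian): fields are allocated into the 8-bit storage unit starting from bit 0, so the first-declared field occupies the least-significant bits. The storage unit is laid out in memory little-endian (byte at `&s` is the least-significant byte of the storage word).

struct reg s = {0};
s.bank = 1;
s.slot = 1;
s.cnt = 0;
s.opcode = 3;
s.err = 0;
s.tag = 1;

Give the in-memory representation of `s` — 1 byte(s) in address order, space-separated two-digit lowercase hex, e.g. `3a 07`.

bank (1b) val=1 bits=0x1 at bit 0: 0x01
slot (1b) val=1 bits=0x1 at bit 1: 0x03
cnt (1b) val=0 bits=0x0 at bit 2: 0x03
opcode (2b) val=3 bits=0x3 at bit 3: 0x1b
err (1b) val=0 bits=0x0 at bit 5: 0x1b
tag (2b) val=1 bits=0x1 at bit 6: 0x5b
word = 0x5b → little-endian bytes:
  [0]=0x5b

5b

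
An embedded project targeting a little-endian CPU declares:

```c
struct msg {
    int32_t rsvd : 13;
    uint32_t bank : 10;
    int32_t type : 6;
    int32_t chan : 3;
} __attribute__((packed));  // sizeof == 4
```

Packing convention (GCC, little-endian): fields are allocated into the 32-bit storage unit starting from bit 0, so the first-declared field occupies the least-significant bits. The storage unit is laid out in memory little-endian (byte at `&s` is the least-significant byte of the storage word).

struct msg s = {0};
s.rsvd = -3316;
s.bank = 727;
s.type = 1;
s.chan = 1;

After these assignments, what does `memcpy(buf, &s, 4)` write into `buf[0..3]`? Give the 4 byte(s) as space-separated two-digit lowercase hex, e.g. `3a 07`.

0c f3 da 20

rsvd (13b) val=-3316 bits=0x130c at bit 0: 0x0000130c
bank (10b) val=727 bits=0x2d7 at bit 13: 0x005af30c
type (6b) val=1 bits=0x1 at bit 23: 0x00daf30c
chan (3b) val=1 bits=0x1 at bit 29: 0x20daf30c
word = 0x20daf30c → little-endian bytes:
  [0]=0x0c  [1]=0xf3  [2]=0xda  [3]=0x20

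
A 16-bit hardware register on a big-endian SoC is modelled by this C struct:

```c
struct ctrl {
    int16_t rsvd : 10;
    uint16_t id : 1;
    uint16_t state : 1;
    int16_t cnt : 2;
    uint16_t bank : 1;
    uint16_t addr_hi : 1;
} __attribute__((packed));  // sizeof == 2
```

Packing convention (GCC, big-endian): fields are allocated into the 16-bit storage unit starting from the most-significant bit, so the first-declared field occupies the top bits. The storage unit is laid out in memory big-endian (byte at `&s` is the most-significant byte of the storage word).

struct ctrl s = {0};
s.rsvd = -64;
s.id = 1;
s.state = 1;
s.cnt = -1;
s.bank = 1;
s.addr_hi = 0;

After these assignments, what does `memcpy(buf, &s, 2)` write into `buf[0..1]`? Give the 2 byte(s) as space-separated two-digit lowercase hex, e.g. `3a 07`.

f0 3e

rsvd:10 = -64 → 0x3c0 << 6 → word 0xf000
id:1 = 1 → 0x1 << 5 → word 0xf020
state:1 = 1 → 0x1 << 4 → word 0xf030
cnt:2 = -1 → 0x3 << 2 → word 0xf03c
bank:1 = 1 → 0x1 << 1 → word 0xf03e
addr_hi:1 = 0 → 0x0 << 0 → word 0xf03e
word = 0xf03e → big-endian bytes:
  [0]=0xf0  [1]=0x3e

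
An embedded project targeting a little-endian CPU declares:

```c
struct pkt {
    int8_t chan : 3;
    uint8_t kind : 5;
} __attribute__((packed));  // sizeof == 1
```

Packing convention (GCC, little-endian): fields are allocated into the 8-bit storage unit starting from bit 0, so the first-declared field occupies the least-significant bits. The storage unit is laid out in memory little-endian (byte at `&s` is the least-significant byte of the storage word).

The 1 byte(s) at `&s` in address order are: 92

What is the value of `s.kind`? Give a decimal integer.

18

[0]=0x92 (little-endian) → word 0x92
chan:3 @ bit 0 → (0x92>>0)&0x7 = 0x2
kind:5 @ bit 3 → (0x92>>3)&0x1f = 0x12  ←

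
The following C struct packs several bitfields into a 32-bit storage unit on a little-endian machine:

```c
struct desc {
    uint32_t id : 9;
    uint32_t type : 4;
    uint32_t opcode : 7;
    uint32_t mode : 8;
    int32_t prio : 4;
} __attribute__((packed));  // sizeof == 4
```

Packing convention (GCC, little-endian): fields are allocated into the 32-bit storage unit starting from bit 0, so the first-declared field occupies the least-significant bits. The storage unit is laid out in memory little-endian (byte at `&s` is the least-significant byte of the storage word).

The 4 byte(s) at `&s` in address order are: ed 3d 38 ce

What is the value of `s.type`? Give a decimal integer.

[0]=0xed [1]=0x3d [2]=0x38 [3]=0xce (little-endian) → word 0xce383ded
id:9 @ bit 0 → (0xce383ded>>0)&0x1ff = 0x1ed
type:4 @ bit 9 → (0xce383ded>>9)&0xf = 0xe  ←
opcode:7 @ bit 13 → (0xce383ded>>13)&0x7f = 0x41
mode:8 @ bit 20 → (0xce383ded>>20)&0xff = 0xe3
prio:4 @ bit 28 → (0xce383ded>>28)&0xf = 0xc

14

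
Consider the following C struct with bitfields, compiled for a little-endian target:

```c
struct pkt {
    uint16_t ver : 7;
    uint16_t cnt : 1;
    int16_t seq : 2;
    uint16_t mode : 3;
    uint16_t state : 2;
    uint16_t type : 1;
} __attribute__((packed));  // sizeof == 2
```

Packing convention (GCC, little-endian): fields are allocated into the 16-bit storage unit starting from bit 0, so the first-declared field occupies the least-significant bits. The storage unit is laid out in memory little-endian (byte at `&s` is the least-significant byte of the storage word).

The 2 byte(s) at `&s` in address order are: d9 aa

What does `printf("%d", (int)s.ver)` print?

89

[0]=0xd9 [1]=0xaa (little-endian) → word 0xaad9
ver:7 @ bit 0 → (0xaad9>>0)&0x7f = 0x59  ←
cnt:1 @ bit 7 → (0xaad9>>7)&0x1 = 0x1
seq:2 @ bit 8 → (0xaad9>>8)&0x3 = 0x2
mode:3 @ bit 10 → (0xaad9>>10)&0x7 = 0x2
state:2 @ bit 13 → (0xaad9>>13)&0x3 = 0x1
type:1 @ bit 15 → (0xaad9>>15)&0x1 = 0x1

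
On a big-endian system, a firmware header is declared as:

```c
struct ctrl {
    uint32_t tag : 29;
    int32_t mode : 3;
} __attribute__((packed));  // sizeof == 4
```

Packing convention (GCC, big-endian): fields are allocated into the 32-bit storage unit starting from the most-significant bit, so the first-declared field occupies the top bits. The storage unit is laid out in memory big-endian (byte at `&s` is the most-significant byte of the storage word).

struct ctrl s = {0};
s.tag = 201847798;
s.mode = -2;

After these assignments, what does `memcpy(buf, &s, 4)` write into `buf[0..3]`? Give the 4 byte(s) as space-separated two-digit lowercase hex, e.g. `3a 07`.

tag:29 = 201847798 → 0xc07f3f6 << 3 → word 0x603f9fb0
mode:3 = -2 → 0x6 << 0 → word 0x603f9fb6
word = 0x603f9fb6 → big-endian bytes:
  [0]=0x60  [1]=0x3f  [2]=0x9f  [3]=0xb6

60 3f 9f b6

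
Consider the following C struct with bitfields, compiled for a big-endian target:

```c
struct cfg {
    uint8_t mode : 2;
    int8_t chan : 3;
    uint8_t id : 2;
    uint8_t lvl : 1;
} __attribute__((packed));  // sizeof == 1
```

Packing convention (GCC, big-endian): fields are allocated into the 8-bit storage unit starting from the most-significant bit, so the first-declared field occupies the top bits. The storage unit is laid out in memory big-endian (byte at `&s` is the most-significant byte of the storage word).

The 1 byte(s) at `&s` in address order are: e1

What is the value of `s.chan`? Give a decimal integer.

-4

[0]=0xe1 (big-endian) → word 0xe1
mode [6+:2] = (word>>6) & 0x3 = 3
chan [3+:3] = (word>>3) & 0x7 = 4  ←
id [1+:2] = (word>>1) & 0x3 = 0
lvl [0+:1] = (word>>0) & 0x1 = 1
chan signed 3b, MSB=1: 4 - 8 = -4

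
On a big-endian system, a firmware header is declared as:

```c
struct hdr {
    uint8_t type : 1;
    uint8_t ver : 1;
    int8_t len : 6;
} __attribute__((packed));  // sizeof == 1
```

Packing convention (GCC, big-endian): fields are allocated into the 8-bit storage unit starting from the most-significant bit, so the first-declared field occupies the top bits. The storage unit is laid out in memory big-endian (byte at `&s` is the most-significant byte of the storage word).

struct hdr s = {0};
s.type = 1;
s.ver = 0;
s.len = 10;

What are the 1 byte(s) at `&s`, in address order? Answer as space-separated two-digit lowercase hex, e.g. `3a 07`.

8a

type:1 = 1 → 0x1 << 7 → word 0x80
ver:1 = 0 → 0x0 << 6 → word 0x80
len:6 = 10 → 0xa << 0 → word 0x8a
word = 0x8a → big-endian bytes:
  [0]=0x8a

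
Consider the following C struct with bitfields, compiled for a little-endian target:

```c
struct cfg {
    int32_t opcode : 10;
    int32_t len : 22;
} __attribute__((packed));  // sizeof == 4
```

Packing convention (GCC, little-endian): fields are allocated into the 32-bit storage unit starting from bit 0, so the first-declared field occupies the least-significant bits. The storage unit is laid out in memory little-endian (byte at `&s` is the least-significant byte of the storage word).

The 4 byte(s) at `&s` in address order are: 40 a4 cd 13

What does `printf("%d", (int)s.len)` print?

[0]=0x40 [1]=0xa4 [2]=0xcd [3]=0x13 (little-endian) → word 0x13cda440
opcode [0+:10] = (word>>0) & 0x3ff = 64
len [10+:22] = (word>>10) & 0x3fffff = 324457  ←
len signed 22b, MSB=0: value = 324457

324457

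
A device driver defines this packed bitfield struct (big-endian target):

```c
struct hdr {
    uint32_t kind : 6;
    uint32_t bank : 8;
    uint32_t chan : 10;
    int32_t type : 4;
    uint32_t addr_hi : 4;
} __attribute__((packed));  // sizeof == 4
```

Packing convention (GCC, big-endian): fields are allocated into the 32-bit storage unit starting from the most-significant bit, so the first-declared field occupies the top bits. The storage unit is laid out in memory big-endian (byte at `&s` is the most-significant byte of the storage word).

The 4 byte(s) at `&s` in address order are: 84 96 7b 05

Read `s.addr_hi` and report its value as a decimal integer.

[0]=0x84 [1]=0x96 [2]=0x7b [3]=0x05 (big-endian) → word 0x84967b05
kind:6 @ bit 26 → (0x84967b05>>26)&0x3f = 0x21
bank:8 @ bit 18 → (0x84967b05>>18)&0xff = 0x25
chan:10 @ bit 8 → (0x84967b05>>8)&0x3ff = 0x27b
type:4 @ bit 4 → (0x84967b05>>4)&0xf = 0x0
addr_hi:4 @ bit 0 → (0x84967b05>>0)&0xf = 0x5  ←

5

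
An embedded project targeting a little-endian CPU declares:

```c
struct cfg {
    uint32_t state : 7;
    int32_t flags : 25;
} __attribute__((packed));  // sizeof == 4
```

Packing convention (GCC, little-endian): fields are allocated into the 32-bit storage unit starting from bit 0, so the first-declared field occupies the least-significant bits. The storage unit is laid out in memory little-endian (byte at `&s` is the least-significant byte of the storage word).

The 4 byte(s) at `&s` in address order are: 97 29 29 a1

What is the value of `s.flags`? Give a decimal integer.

-12430765

[0]=0x97 [1]=0x29 [2]=0x29 [3]=0xa1 (little-endian) → word 0xa1292997
state [0+:7] = (word>>0) & 0x7f = 23
flags [7+:25] = (word>>7) & 0x1ffffff = 21123667  ←
flags signed 25b, MSB=1: 21123667 - 33554432 = -12430765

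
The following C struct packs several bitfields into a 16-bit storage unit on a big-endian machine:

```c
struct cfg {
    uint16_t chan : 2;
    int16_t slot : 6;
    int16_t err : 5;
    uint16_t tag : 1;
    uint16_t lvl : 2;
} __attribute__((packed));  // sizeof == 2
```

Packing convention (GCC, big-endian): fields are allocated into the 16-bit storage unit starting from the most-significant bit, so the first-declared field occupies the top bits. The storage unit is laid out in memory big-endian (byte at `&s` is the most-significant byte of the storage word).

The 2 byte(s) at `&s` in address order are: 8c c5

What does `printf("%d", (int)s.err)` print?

[0]=0x8c [1]=0xc5 (big-endian) → word 0x8cc5
chan:2 @ bit 14 → (0x8cc5>>14)&0x3 = 0x2
slot:6 @ bit 8 → (0x8cc5>>8)&0x3f = 0xc
err:5 @ bit 3 → (0x8cc5>>3)&0x1f = 0x18  ←
tag:1 @ bit 2 → (0x8cc5>>2)&0x1 = 0x1
lvl:2 @ bit 0 → (0x8cc5>>0)&0x3 = 0x1
err signed 5b, MSB=1: 24 - 32 = -8

-8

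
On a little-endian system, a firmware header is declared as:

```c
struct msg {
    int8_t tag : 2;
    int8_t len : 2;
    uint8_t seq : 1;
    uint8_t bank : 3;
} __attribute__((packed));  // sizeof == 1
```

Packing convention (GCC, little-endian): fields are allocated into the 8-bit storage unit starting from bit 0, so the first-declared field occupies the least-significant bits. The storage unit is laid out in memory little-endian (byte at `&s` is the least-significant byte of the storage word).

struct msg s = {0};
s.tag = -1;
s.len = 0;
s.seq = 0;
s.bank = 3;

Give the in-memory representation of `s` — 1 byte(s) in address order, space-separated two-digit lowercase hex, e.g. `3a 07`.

63

tag:2 = -1 → 0x3 << 0 → word 0x03
len:2 = 0 → 0x0 << 2 → word 0x03
seq:1 = 0 → 0x0 << 4 → word 0x03
bank:3 = 3 → 0x3 << 5 → word 0x63
word = 0x63 → little-endian bytes:
  [0]=0x63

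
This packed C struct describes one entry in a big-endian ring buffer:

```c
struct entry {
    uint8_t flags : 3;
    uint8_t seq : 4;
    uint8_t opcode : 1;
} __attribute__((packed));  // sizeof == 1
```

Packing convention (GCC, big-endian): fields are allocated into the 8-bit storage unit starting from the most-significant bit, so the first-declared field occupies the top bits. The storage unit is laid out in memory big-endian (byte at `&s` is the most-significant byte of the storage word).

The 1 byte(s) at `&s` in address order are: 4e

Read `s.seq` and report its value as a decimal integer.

7

[0]=0x4e (big-endian) → word 0x4e
flags [5+:3] = (word>>5) & 0x7 = 2
seq [1+:4] = (word>>1) & 0xf = 7  ←
opcode [0+:1] = (word>>0) & 0x1 = 0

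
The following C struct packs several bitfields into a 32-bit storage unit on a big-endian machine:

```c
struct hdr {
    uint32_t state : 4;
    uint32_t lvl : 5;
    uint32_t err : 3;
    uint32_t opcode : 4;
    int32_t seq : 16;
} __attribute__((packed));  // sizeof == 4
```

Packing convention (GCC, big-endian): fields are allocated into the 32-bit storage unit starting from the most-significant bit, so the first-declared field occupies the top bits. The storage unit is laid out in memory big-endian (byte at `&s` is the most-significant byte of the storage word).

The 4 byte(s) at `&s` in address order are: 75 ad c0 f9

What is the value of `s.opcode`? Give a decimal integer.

[0]=0x75 [1]=0xad [2]=0xc0 [3]=0xf9 (big-endian) → word 0x75adc0f9
state:4 @ bit 28 → (0x75adc0f9>>28)&0xf = 0x7
lvl:5 @ bit 23 → (0x75adc0f9>>23)&0x1f = 0xb
err:3 @ bit 20 → (0x75adc0f9>>20)&0x7 = 0x2
opcode:4 @ bit 16 → (0x75adc0f9>>16)&0xf = 0xd  ←
seq:16 @ bit 0 → (0x75adc0f9>>0)&0xffff = 0xc0f9

13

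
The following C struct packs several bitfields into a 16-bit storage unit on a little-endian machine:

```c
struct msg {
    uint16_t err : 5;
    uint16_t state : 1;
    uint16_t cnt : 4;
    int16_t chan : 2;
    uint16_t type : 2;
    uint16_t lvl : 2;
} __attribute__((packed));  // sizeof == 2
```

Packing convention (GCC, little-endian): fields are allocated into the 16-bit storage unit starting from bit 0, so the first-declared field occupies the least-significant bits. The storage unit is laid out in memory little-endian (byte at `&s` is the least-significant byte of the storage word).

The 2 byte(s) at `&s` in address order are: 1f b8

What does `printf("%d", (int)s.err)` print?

[0]=0x1f [1]=0xb8 (little-endian) → word 0xb81f
err [0+:5] = (word>>0) & 0x1f = 31  ←
state [5+:1] = (word>>5) & 0x1 = 0
cnt [6+:4] = (word>>6) & 0xf = 0
chan [10+:2] = (word>>10) & 0x3 = 2
type [12+:2] = (word>>12) & 0x3 = 3
lvl [14+:2] = (word>>14) & 0x3 = 2

31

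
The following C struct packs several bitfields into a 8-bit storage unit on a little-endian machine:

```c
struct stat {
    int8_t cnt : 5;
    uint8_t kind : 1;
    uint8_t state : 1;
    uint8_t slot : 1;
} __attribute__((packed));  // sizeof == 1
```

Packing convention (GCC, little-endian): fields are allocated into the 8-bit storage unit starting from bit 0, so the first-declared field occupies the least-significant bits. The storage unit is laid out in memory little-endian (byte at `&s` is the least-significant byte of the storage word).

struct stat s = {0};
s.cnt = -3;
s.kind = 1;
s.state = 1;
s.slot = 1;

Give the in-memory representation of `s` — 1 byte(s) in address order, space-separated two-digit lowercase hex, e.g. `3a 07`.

fd

[0+:5] cnt=-3 & 0x1f = 0x1d; word=0x1d
[5+:1] kind=1 & 0x1 = 0x1; word=0x3d
[6+:1] state=1 & 0x1 = 0x1; word=0x7d
[7+:1] slot=1 & 0x1 = 0x1; word=0xfd
word = 0xfd → little-endian bytes:
  [0]=0xfd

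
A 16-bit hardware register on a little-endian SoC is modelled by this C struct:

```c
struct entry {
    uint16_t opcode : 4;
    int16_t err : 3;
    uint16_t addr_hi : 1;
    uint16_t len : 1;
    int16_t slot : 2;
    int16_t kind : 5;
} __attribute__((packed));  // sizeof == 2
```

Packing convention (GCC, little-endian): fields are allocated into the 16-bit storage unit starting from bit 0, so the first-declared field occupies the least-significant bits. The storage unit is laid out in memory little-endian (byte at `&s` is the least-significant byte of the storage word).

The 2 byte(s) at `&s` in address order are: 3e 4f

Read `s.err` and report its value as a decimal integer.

3

[0]=0x3e [1]=0x4f (little-endian) → word 0x4f3e
opcode:4 @ bit 0 → (0x4f3e>>0)&0xf = 0xe
err:3 @ bit 4 → (0x4f3e>>4)&0x7 = 0x3  ←
addr_hi:1 @ bit 7 → (0x4f3e>>7)&0x1 = 0x0
len:1 @ bit 8 → (0x4f3e>>8)&0x1 = 0x1
slot:2 @ bit 9 → (0x4f3e>>9)&0x3 = 0x3
kind:5 @ bit 11 → (0x4f3e>>11)&0x1f = 0x9
err signed 3b, MSB=0: value = 3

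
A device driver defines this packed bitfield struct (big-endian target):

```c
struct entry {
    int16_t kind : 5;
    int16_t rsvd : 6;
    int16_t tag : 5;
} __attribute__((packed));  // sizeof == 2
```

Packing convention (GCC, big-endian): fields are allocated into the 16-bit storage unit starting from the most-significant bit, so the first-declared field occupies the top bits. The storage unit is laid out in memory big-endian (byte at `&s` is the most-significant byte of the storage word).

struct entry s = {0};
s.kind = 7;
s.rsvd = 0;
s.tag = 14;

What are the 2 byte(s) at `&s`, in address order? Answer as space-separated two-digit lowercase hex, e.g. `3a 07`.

38 0e

kind:5 = 7 → 0x7 << 11 → word 0x3800
rsvd:6 = 0 → 0x0 << 5 → word 0x3800
tag:5 = 14 → 0xe << 0 → word 0x380e
word = 0x380e → big-endian bytes:
  [0]=0x38  [1]=0x0e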